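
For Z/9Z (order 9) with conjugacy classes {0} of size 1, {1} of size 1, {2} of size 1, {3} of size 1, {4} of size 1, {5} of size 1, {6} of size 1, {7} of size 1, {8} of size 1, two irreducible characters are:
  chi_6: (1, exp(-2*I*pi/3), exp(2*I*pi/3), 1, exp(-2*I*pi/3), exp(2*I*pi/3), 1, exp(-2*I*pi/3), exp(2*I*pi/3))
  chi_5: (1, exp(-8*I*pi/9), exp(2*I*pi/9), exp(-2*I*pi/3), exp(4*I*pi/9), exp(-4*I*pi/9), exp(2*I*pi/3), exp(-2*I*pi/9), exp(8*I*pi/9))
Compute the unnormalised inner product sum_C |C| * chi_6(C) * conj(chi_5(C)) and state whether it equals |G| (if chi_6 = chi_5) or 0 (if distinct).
Sum = 0; so <chi_6, chi_5> = 0 (distinct irreducibles are orthogonal).

Solution. Compute term by term over conjugacy classes (|C| * chi_6(C) * conj(chi_5(C))):
  1*(1)*conj(1) + 1*(exp(-2*I*pi/3))*conj(exp(-8*I*pi/9)) + 1*(exp(2*I*pi/3))*conj(exp(2*I*pi/9)) + 1*(1)*conj(exp(-2*I*pi/3)) + 1*(exp(-2*I*pi/3))*conj(exp(4*I*pi/9)) + 1*(exp(2*I*pi/3))*conj(exp(-4*I*pi/9)) + 1*(1)*conj(exp(2*I*pi/3)) + 1*(exp(-2*I*pi/3))*conj(exp(-2*I*pi/9)) + 1*(exp(2*I*pi/3))*conj(exp(8*I*pi/9))
  = (1) + (exp(2*I*pi/9)) + (exp(4*I*pi/9)) + (exp(2*I*pi/3)) + (exp(8*I*pi/9)) + (exp(-8*I*pi/9)) + (exp(-2*I*pi/3)) + (exp(-4*I*pi/9)) + (exp(-2*I*pi/9))
  = 0.
(Exp terms are combined using exp(i*s)*conj(exp(i*t)) = exp(i*(s-t)), and sums of them are collapsed using the identity that for every m > 1 the m distinct m-th roots of unity sum to 0, e.g. 1 + exp(2*I*pi/3) + exp(-2*I*pi/3) = 0.)
Dividing by |G| = 9 gives 0/9 = 0, matching the row-orthogonality relation <chi_6, chi_5> = [chi_6 = chi_5].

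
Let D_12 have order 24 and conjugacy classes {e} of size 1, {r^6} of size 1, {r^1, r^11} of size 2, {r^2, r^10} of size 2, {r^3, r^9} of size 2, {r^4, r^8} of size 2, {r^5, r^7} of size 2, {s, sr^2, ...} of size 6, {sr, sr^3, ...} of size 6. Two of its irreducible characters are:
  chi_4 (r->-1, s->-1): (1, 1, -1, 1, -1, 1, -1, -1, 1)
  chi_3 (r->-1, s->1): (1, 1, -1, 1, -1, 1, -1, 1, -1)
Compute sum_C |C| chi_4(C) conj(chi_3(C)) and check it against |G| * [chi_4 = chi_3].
Sum = 0; so <chi_4, chi_3> = 0 (distinct irreducibles are orthogonal).

Details: Compute term by term over conjugacy classes (|C| * chi_4(C) * conj(chi_3(C))):
  1*(1)*conj(1) + 1*(1)*conj(1) + 2*(-1)*conj(-1) + 2*(1)*conj(1) + 2*(-1)*conj(-1) + 2*(1)*conj(1) + 2*(-1)*conj(-1) + 6*(-1)*conj(1) + 6*(1)*conj(-1)
  = (1) + (1) + (2) + (2) + (2) + (2) + (2) + (-6) + (-6)
  = 0.
Dividing by |G| = 24 gives 0/24 = 0, matching the row-orthogonality relation <chi_4, chi_3> = [chi_4 = chi_3].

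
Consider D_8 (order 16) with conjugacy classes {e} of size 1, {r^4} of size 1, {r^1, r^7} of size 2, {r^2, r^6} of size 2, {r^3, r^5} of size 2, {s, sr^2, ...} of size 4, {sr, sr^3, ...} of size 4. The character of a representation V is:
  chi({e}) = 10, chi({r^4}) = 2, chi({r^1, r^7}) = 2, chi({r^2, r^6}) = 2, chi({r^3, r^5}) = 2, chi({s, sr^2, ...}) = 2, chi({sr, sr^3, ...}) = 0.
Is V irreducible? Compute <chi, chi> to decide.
Not irreducible (reducible): <chi, chi> = 9 > 1.

Details: <chi, chi> = (1/|G|) sum_C |C| * |chi(C)|^2 = (1/16)[1*|10|^2 + 1*|2|^2 + 2*|2|^2 + 2*|2|^2 + 2*|2|^2 + 4*|2|^2 + 4*|0|^2]
  = (1/16)[(100) + (4) + (8) + (8) + (8) + (16) + (0)] = 144/16 = 9.
A character is irreducible iff <chi, chi> = 1, so this representation is reducible.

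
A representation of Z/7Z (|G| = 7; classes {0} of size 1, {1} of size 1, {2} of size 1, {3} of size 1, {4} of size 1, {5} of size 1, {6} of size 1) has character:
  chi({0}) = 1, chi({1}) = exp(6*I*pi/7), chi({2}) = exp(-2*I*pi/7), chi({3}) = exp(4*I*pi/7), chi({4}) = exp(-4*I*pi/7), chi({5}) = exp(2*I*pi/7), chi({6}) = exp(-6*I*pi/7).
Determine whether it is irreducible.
Irreducible: <chi, chi> = 1.

Justification: <chi, chi> = (1/|G|) sum_C |C| * |chi(C)|^2 = (1/7)[1*|1|^2 + 1*|exp(6*I*pi/7)|^2 + 1*|exp(-2*I*pi/7)|^2 + 1*|exp(4*I*pi/7)|^2 + 1*|exp(-4*I*pi/7)|^2 + 1*|exp(2*I*pi/7)|^2 + 1*|exp(-6*I*pi/7)|^2]
  = (1/7)[(1) + (1) + (1) + (1) + (1) + (1) + (1)] = 7/7 = 1.
(Exp terms are combined using exp(i*s)*conj(exp(i*t)) = exp(i*(s-t)), and sums of them are collapsed using the identity that for every m > 1 the m distinct m-th roots of unity sum to 0, e.g. 1 + exp(2*I*pi/3) + exp(-2*I*pi/3) = 0.)
A character is irreducible iff <chi, chi> = 1, so this representation is irreducible.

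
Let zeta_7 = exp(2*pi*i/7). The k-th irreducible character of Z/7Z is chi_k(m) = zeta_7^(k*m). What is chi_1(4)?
chi_1(4) = zeta_7^4 = exp(-6*I*pi/7)

Justification: chi_1(4) = zeta_7^(1*4) = zeta_7^4. Since zeta_7^7 = 1, this equals zeta_7^4 = exp(2*pi*i*4/7) = exp(-6*I*pi/7).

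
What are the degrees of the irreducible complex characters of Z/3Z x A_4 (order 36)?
Dimensions: 1, 1, 1, 1, 1, 1, 1, 1, 1, 3, 3, 3

Proof sketch: There are 12 irreducibles (= number of conjugacy classes). Their dimensions d_i satisfy sum d_i^2 = |G| = 36: 1 + 1 + 1 + 1 + 1 + 1 + 1 + 1 + 1 + 9 + 9 + 9 = 36. (For the product with Z/3Z: each of the 3 1-dim characters of Z/3Z tensors with each irrep of A_4, giving 3 copies of each A_4-dimension.)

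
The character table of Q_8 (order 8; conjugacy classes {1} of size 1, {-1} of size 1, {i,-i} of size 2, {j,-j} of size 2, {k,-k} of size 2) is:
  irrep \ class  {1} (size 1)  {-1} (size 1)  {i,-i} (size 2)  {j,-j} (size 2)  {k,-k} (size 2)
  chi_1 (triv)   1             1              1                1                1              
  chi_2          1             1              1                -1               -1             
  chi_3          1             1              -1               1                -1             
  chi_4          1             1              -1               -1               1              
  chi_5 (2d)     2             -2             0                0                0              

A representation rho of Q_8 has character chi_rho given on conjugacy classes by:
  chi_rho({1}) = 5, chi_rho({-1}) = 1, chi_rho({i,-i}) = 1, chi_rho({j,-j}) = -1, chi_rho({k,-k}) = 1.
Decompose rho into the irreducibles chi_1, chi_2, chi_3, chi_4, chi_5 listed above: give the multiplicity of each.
Multiplicities: chi_1: 1, chi_2: 1, chi_3: 0, chi_4: 1, chi_5: 1.

Derivation: Use <chi_rho, chi> = (1/|G|) sum_C |C| * chi_rho(C) * conj(chi(C)) with |G| = 8 for each irreducible chi in the table:
  <chi_rho, chi_1> = (1/8)[1*(5)*conj(1) + 1*(1)*conj(1) + 2*(1)*conj(1) + 2*(-1)*conj(1) + 2*(1)*conj(1)]
      = (1/8)[(5) + (1) + (2) + (-2) + (2)] = 8/8 = 1
  <chi_rho, chi_2> = (1/8)[1*(5)*conj(1) + 1*(1)*conj(1) + 2*(1)*conj(1) + 2*(-1)*conj(-1) + 2*(1)*conj(-1)]
      = (1/8)[(5) + (1) + (2) + (2) + (-2)] = 8/8 = 1
  <chi_rho, chi_3> = (1/8)[1*(5)*conj(1) + 1*(1)*conj(1) + 2*(1)*conj(-1) + 2*(-1)*conj(1) + 2*(1)*conj(-1)]
      = (1/8)[(5) + (1) + (-2) + (-2) + (-2)] = 0/8 = 0
  <chi_rho, chi_4> = (1/8)[1*(5)*conj(1) + 1*(1)*conj(1) + 2*(1)*conj(-1) + 2*(-1)*conj(-1) + 2*(1)*conj(1)]
      = (1/8)[(5) + (1) + (-2) + (2) + (2)] = 8/8 = 1
  <chi_rho, chi_5> = (1/8)[1*(5)*conj(2) + 1*(1)*conj(-2) + 2*(1)*conj(0) + 2*(-1)*conj(0) + 2*(1)*conj(0)]
      = (1/8)[(10) + (-2) + (0) + (0) + (0)] = 8/8 = 1
Dimension check: dim(rho) = sum (mult * dim) = 1*1 + 1*1 + 0*1 + 1*1 + 1*2 = 5 = chi_rho(e) = 5.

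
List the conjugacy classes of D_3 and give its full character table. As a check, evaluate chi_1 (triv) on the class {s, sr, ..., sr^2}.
Conjugacy classes: {e} of size 1, {r^1, r^2} of size 2, {s, sr, ..., sr^2} of size 3.
Character table:
  irrep \ class              {e} (size 1)  {r^1, r^2} (size 2)  {s, sr, ..., sr^2} (size 3)
  chi_1 (triv)               1             1                    1                          
  chi_2 (sign: r->1, s->-1)  1             1                    -1                         
  chi_3 (2d, j=1)            2             -1                   0                          

Spot check: chi_1 (triv) on {s, sr, ..., sr^2} = 1.

Derivation: D_3 has order 2*3 = 6 with 3 conjugacy classes, hence 3 irreducibles. Sum of squared dims 1 + 1 + 4 = 6 = |G|. Linear characters come from the abelianisation; the 2-dimensional irreps have character r^k -> 2*cos(2*pi*j*k/3), reflections -> 0.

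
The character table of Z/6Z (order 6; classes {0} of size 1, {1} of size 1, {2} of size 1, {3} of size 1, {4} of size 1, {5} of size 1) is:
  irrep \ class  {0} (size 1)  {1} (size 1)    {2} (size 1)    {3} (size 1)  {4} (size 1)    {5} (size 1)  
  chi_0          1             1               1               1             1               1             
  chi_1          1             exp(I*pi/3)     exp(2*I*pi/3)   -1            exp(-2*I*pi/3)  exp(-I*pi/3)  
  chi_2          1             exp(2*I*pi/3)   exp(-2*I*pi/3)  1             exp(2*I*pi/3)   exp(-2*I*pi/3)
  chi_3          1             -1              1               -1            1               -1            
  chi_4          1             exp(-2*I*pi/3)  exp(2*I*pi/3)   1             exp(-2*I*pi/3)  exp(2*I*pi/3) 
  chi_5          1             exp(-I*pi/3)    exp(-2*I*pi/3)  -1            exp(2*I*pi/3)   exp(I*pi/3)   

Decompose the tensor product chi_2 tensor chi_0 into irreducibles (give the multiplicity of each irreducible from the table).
chi_2 tensor chi_0 = chi_2 (all other irreducibles have multiplicity 0).

The character of a tensor product is the pointwise product (chi_2 * chi_0)(C) = chi_2(C) * chi_0(C):
  {0}: (1)*(1), {1}: (exp(2*I*pi/3))*(1), {2}: (exp(-2*I*pi/3))*(1), {3}: (1)*(1), {4}: (exp(2*I*pi/3))*(1), {5}: (exp(-2*I*pi/3))*(1)
so (chi_2 * chi_0) takes values
  {0} -> 1, {1} -> exp(2*I*pi/3), {2} -> exp(-2*I*pi/3), {3} -> 1, {4} -> exp(2*I*pi/3), {5} -> exp(-2*I*pi/3).
Now take the inner product of this character with each irreducible chi from the table, <chi_2*chi_0, chi> = (1/6) sum_C |C| (chi_2*chi_0)(C) conj(chi(C)):
  <chi_2*chi_0, chi_0> = (1/6)[1*(1)*conj(1) + 1*(exp(2*I*pi/3))*conj(1) + 1*(exp(-2*I*pi/3))*conj(1) + 1*(1)*conj(1) + 1*(exp(2*I*pi/3))*conj(1) + 1*(exp(-2*I*pi/3))*conj(1)]
      = (1/6)[(1) + (exp(2*I*pi/3)) + (exp(-2*I*pi/3)) + (1) + (exp(2*I*pi/3)) + (exp(-2*I*pi/3))] = 0/6 = 0
  <chi_2*chi_0, chi_1> = (1/6)[1*(1)*conj(1) + 1*(exp(2*I*pi/3))*conj(exp(I*pi/3)) + 1*(exp(-2*I*pi/3))*conj(exp(2*I*pi/3)) + 1*(1)*conj(-1) + 1*(exp(2*I*pi/3))*conj(exp(-2*I*pi/3)) + 1*(exp(-2*I*pi/3))*conj(exp(-I*pi/3))]
      = (1/6)[(1) + (exp(I*pi/3)) + (exp(2*I*pi/3)) + (-1) + (exp(-2*I*pi/3)) + (exp(-I*pi/3))] = 0/6 = 0
  <chi_2*chi_0, chi_2> = (1/6)[1*(1)*conj(1) + 1*(exp(2*I*pi/3))*conj(exp(2*I*pi/3)) + 1*(exp(-2*I*pi/3))*conj(exp(-2*I*pi/3)) + 1*(1)*conj(1) + 1*(exp(2*I*pi/3))*conj(exp(2*I*pi/3)) + 1*(exp(-2*I*pi/3))*conj(exp(-2*I*pi/3))]
      = (1/6)[(1) + (1) + (1) + (1) + (1) + (1)] = 6/6 = 1
  <chi_2*chi_0, chi_3> = (1/6)[1*(1)*conj(1) + 1*(exp(2*I*pi/3))*conj(-1) + 1*(exp(-2*I*pi/3))*conj(1) + 1*(1)*conj(-1) + 1*(exp(2*I*pi/3))*conj(1) + 1*(exp(-2*I*pi/3))*conj(-1)]
      = (1/6)[(1) + (-exp(2*I*pi/3)) + (exp(-2*I*pi/3)) + (-1) + (exp(2*I*pi/3)) + (-exp(-2*I*pi/3))] = 0/6 = 0
  <chi_2*chi_0, chi_4> = (1/6)[1*(1)*conj(1) + 1*(exp(2*I*pi/3))*conj(exp(-2*I*pi/3)) + 1*(exp(-2*I*pi/3))*conj(exp(2*I*pi/3)) + 1*(1)*conj(1) + 1*(exp(2*I*pi/3))*conj(exp(-2*I*pi/3)) + 1*(exp(-2*I*pi/3))*conj(exp(2*I*pi/3))]
      = (1/6)[(1) + (exp(-2*I*pi/3)) + (exp(2*I*pi/3)) + (1) + (exp(-2*I*pi/3)) + (exp(2*I*pi/3))] = 0/6 = 0
  <chi_2*chi_0, chi_5> = (1/6)[1*(1)*conj(1) + 1*(exp(2*I*pi/3))*conj(exp(-I*pi/3)) + 1*(exp(-2*I*pi/3))*conj(exp(-2*I*pi/3)) + 1*(1)*conj(-1) + 1*(exp(2*I*pi/3))*conj(exp(2*I*pi/3)) + 1*(exp(-2*I*pi/3))*conj(exp(I*pi/3))]
      = (1/6)[(1) + (-1) + (1) + (-1) + (1) + (-1)] = 0/6 = 0
(Exp terms are combined using exp(i*s)*conj(exp(i*t)) = exp(i*(s-t)), and sums of them are collapsed using the identity that for every m > 1 the m distinct m-th roots of unity sum to 0, e.g. 1 + exp(2*I*pi/3) + exp(-2*I*pi/3) = 0.)
Hence the multiplicities are chi_2: 1. Dimension check: dim(chi_2)*dim(chi_0) = 1*1 = 1 and sum (mult * dim) = 1*1 = 1.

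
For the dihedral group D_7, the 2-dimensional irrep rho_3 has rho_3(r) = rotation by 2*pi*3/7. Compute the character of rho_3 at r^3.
chi_{rho_3}(r^3) = 2*cos(2*pi*3*3/7) = -2*cos(3*pi/7)

Explanation: rho_3(r^3) is rotation by angle 2*pi*3*3/7, whose trace is 2*cos(2*pi*3*3/7) = -2*cos(3*pi/7).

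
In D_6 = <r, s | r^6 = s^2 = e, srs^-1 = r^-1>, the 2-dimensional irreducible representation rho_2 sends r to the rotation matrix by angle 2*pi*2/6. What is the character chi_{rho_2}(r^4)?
chi_{rho_2}(r^4) = 2*cos(2*pi*2*4/6) = -1

Why: rho_2(r^4) is rotation by angle 2*pi*2*4/6, whose trace is 2*cos(2*pi*2*4/6) = -1.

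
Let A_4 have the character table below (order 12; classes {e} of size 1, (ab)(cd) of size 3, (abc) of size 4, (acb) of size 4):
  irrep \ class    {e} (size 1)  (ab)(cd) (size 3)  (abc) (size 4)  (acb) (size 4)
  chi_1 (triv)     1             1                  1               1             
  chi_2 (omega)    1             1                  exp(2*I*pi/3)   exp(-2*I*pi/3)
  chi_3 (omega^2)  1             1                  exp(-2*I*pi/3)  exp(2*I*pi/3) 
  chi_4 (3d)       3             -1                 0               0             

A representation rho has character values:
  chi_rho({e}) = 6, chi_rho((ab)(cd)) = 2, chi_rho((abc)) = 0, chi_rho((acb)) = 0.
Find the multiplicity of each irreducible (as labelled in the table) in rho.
Multiplicities: chi_1: 1, chi_2: 1, chi_3: 1, chi_4: 1.

Why: Use <chi_rho, chi> = (1/|G|) sum_C |C| * chi_rho(C) * conj(chi(C)) with |G| = 12 for each irreducible chi in the table:
  <chi_rho, chi_1> = (1/12)[1*(6)*conj(1) + 3*(2)*conj(1) + 4*(0)*conj(1) + 4*(0)*conj(1)]
      = (1/12)[(6) + (6) + (0) + (0)] = 12/12 = 1
  <chi_rho, chi_2> = (1/12)[1*(6)*conj(1) + 3*(2)*conj(1) + 4*(0)*conj(exp(2*I*pi/3)) + 4*(0)*conj(exp(-2*I*pi/3))]
      = (1/12)[(6) + (6) + (0) + (0)] = 12/12 = 1
  <chi_rho, chi_3> = (1/12)[1*(6)*conj(1) + 3*(2)*conj(1) + 4*(0)*conj(exp(-2*I*pi/3)) + 4*(0)*conj(exp(2*I*pi/3))]
      = (1/12)[(6) + (6) + (0) + (0)] = 12/12 = 1
  <chi_rho, chi_4> = (1/12)[1*(6)*conj(3) + 3*(2)*conj(-1) + 4*(0)*conj(0) + 4*(0)*conj(0)]
      = (1/12)[(18) + (-6) + (0) + (0)] = 12/12 = 1
(Exp terms are combined using exp(i*s)*conj(exp(i*t)) = exp(i*(s-t)), and sums of them are collapsed using the identity that for every m > 1 the m distinct m-th roots of unity sum to 0, e.g. 1 + exp(2*I*pi/3) + exp(-2*I*pi/3) = 0.)
Dimension check: dim(rho) = sum (mult * dim) = 1*1 + 1*1 + 1*1 + 1*3 = 6 = chi_rho(e) = 6.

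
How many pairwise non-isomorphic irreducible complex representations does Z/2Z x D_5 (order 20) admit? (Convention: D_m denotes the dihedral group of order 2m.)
8

Reasoning: The number of irreducible complex representations of a finite group equals its number of conjugacy classes. For a direct product, #classes(G x H) = #classes(G) * #classes(H). Z/2Z has 2 classes (abelian), D_5 has 4 classes, so 2 * 4 = 8, so Z/2Z x D_5 (order 20) has exactly 8 irreducible complex representations.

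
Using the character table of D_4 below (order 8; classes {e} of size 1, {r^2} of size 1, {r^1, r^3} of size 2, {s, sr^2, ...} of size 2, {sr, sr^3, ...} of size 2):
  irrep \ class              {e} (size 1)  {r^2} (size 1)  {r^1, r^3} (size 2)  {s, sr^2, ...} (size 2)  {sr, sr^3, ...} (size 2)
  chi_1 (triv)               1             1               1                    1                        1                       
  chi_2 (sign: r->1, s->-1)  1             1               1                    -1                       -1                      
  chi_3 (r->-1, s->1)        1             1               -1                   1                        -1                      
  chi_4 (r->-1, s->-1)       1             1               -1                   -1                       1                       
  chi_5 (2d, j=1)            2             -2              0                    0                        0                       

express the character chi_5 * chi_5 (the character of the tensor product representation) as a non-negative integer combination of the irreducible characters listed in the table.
chi_5 tensor chi_5 = chi_1 + chi_2 + chi_3 + chi_4 (all other irreducibles have multiplicity 0).

Working: The character of a tensor product is the pointwise product (chi_5 * chi_5)(C) = chi_5(C) * chi_5(C):
  {e}: (2)*(2), {r^2}: (-2)*(-2), {r^1, r^3}: (0)*(0), {s, sr^2, ...}: (0)*(0), {sr, sr^3, ...}: (0)*(0)
so (chi_5 * chi_5) takes values
  {e} -> 4, {r^2} -> 4, {r^1, r^3} -> 0, {s, sr^2, ...} -> 0, {sr, sr^3, ...} -> 0.
Now take the inner product of this character with each irreducible chi from the table, <chi_5*chi_5, chi> = (1/8) sum_C |C| (chi_5*chi_5)(C) conj(chi(C)):
  <chi_5*chi_5, chi_1> = (1/8)[1*(4)*conj(1) + 1*(4)*conj(1) + 2*(0)*conj(1) + 2*(0)*conj(1) + 2*(0)*conj(1)]
      = (1/8)[(4) + (4) + (0) + (0) + (0)] = 8/8 = 1
  <chi_5*chi_5, chi_2> = (1/8)[1*(4)*conj(1) + 1*(4)*conj(1) + 2*(0)*conj(1) + 2*(0)*conj(-1) + 2*(0)*conj(-1)]
      = (1/8)[(4) + (4) + (0) + (0) + (0)] = 8/8 = 1
  <chi_5*chi_5, chi_3> = (1/8)[1*(4)*conj(1) + 1*(4)*conj(1) + 2*(0)*conj(-1) + 2*(0)*conj(1) + 2*(0)*conj(-1)]
      = (1/8)[(4) + (4) + (0) + (0) + (0)] = 8/8 = 1
  <chi_5*chi_5, chi_4> = (1/8)[1*(4)*conj(1) + 1*(4)*conj(1) + 2*(0)*conj(-1) + 2*(0)*conj(-1) + 2*(0)*conj(1)]
      = (1/8)[(4) + (4) + (0) + (0) + (0)] = 8/8 = 1
  <chi_5*chi_5, chi_5> = (1/8)[1*(4)*conj(2) + 1*(4)*conj(-2) + 2*(0)*conj(0) + 2*(0)*conj(0) + 2*(0)*conj(0)]
      = (1/8)[(8) + (-8) + (0) + (0) + (0)] = 0/8 = 0
Hence the multiplicities are chi_1: 1, chi_2: 1, chi_3: 1, chi_4: 1. Dimension check: dim(chi_5)*dim(chi_5) = 2*2 = 4 and sum (mult * dim) = 1*1 + 1*1 + 1*1 + 1*1 = 4.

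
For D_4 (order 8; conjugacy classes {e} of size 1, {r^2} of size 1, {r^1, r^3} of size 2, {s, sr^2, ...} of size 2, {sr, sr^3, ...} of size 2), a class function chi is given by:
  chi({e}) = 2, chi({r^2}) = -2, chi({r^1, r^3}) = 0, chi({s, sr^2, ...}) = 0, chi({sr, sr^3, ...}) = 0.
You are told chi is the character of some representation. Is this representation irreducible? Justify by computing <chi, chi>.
Irreducible: <chi, chi> = 1.

Solution. <chi, chi> = (1/|G|) sum_C |C| * |chi(C)|^2 = (1/8)[1*|2|^2 + 1*|-2|^2 + 2*|0|^2 + 2*|0|^2 + 2*|0|^2]
  = (1/8)[(4) + (4) + (0) + (0) + (0)] = 8/8 = 1.
A character is irreducible iff <chi, chi> = 1, so this representation is irreducible.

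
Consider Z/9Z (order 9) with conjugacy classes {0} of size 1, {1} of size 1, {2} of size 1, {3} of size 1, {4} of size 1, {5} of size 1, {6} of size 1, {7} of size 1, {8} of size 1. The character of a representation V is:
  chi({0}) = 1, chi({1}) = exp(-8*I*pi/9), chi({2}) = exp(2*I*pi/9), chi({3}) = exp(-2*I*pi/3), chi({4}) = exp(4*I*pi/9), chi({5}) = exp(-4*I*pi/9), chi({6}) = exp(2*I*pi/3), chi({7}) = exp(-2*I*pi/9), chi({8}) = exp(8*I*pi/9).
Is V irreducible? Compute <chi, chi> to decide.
Irreducible: <chi, chi> = 1.

Argument: <chi, chi> = (1/|G|) sum_C |C| * |chi(C)|^2 = (1/9)[1*|1|^2 + 1*|exp(-8*I*pi/9)|^2 + 1*|exp(2*I*pi/9)|^2 + 1*|exp(-2*I*pi/3)|^2 + 1*|exp(4*I*pi/9)|^2 + 1*|exp(-4*I*pi/9)|^2 + 1*|exp(2*I*pi/3)|^2 + 1*|exp(-2*I*pi/9)|^2 + 1*|exp(8*I*pi/9)|^2]
  = (1/9)[(1) + (1) + (1) + (1) + (1) + (1) + (1) + (1) + (1)] = 9/9 = 1.
(Exp terms are combined using exp(i*s)*conj(exp(i*t)) = exp(i*(s-t)), and sums of them are collapsed using the identity that for every m > 1 the m distinct m-th roots of unity sum to 0, e.g. 1 + exp(2*I*pi/3) + exp(-2*I*pi/3) = 0.)
A character is irreducible iff <chi, chi> = 1, so this representation is irreducible.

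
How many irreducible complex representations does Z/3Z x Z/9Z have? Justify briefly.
27

Working: The number of irreducible complex representations of a finite group equals its number of conjugacy classes. Z/3Z x Z/9Z is abelian of order 27, so every element is its own conjugacy class: 27 classes, so Z/3Z x Z/9Z (order 27) has exactly 27 irreducible complex representations.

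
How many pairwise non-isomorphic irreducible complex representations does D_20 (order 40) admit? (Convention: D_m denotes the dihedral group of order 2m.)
13

Derivation: The number of irreducible complex representations of a finite group equals its number of conjugacy classes. D_20 has 13 conjugacy classes (n/2 + 3 for n even), so D_20 (order 40) has exactly 13 irreducible complex representations.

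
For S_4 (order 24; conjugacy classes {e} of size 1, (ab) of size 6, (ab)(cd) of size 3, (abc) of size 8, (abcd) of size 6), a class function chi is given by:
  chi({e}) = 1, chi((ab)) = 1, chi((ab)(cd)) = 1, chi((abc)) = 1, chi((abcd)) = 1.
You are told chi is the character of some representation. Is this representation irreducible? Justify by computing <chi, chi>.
Irreducible: <chi, chi> = 1.

Explanation: <chi, chi> = (1/|G|) sum_C |C| * |chi(C)|^2 = (1/24)[1*|1|^2 + 6*|1|^2 + 3*|1|^2 + 8*|1|^2 + 6*|1|^2]
  = (1/24)[(1) + (6) + (3) + (8) + (6)] = 24/24 = 1.
A character is irreducible iff <chi, chi> = 1, so this representation is irreducible.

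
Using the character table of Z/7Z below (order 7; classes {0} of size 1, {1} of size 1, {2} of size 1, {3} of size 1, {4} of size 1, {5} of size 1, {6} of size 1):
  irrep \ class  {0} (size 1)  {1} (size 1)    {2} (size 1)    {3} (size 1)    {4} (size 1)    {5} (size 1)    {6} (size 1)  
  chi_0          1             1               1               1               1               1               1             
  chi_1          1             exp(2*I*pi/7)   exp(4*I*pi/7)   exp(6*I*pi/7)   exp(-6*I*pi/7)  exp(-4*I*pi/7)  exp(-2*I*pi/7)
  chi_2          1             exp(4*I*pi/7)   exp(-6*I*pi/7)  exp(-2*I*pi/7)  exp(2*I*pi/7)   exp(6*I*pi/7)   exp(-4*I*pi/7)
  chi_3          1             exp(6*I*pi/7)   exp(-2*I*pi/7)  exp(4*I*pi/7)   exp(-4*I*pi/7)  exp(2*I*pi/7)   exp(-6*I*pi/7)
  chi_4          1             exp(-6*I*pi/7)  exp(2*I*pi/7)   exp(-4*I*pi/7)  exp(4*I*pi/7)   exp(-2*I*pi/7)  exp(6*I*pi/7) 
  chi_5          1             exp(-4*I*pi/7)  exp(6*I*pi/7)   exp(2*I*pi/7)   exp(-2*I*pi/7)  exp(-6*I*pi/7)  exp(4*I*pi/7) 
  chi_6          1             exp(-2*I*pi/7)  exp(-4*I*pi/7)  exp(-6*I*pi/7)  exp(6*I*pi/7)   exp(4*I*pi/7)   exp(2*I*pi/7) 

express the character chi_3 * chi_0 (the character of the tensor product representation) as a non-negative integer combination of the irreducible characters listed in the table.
chi_3 tensor chi_0 = chi_3 (all other irreducibles have multiplicity 0).

Derivation: The character of a tensor product is the pointwise product (chi_3 * chi_0)(C) = chi_3(C) * chi_0(C):
  {0}: (1)*(1), {1}: (exp(6*I*pi/7))*(1), {2}: (exp(-2*I*pi/7))*(1), {3}: (exp(4*I*pi/7))*(1), {4}: (exp(-4*I*pi/7))*(1), {5}: (exp(2*I*pi/7))*(1), {6}: (exp(-6*I*pi/7))*(1)
so (chi_3 * chi_0) takes values
  {0} -> 1, {1} -> exp(6*I*pi/7), {2} -> exp(-2*I*pi/7), {3} -> exp(4*I*pi/7), {4} -> exp(-4*I*pi/7), {5} -> exp(2*I*pi/7), {6} -> exp(-6*I*pi/7).
Now take the inner product of this character with each irreducible chi from the table, <chi_3*chi_0, chi> = (1/7) sum_C |C| (chi_3*chi_0)(C) conj(chi(C)):
  <chi_3*chi_0, chi_0> = (1/7)[1*(1)*conj(1) + 1*(exp(6*I*pi/7))*conj(1) + 1*(exp(-2*I*pi/7))*conj(1) + 1*(exp(4*I*pi/7))*conj(1) + 1*(exp(-4*I*pi/7))*conj(1) + 1*(exp(2*I*pi/7))*conj(1) + 1*(exp(-6*I*pi/7))*conj(1)]
      = (1/7)[(1) + (exp(6*I*pi/7)) + (exp(-2*I*pi/7)) + (exp(4*I*pi/7)) + (exp(-4*I*pi/7)) + (exp(2*I*pi/7)) + (exp(-6*I*pi/7))] = 0/7 = 0
  <chi_3*chi_0, chi_1> = (1/7)[1*(1)*conj(1) + 1*(exp(6*I*pi/7))*conj(exp(2*I*pi/7)) + 1*(exp(-2*I*pi/7))*conj(exp(4*I*pi/7)) + 1*(exp(4*I*pi/7))*conj(exp(6*I*pi/7)) + 1*(exp(-4*I*pi/7))*conj(exp(-6*I*pi/7)) + 1*(exp(2*I*pi/7))*conj(exp(-4*I*pi/7)) + 1*(exp(-6*I*pi/7))*conj(exp(-2*I*pi/7))]
      = (1/7)[(1) + (exp(4*I*pi/7)) + (exp(-6*I*pi/7)) + (exp(-2*I*pi/7)) + (exp(2*I*pi/7)) + (exp(6*I*pi/7)) + (exp(-4*I*pi/7))] = 0/7 = 0
  <chi_3*chi_0, chi_2> = (1/7)[1*(1)*conj(1) + 1*(exp(6*I*pi/7))*conj(exp(4*I*pi/7)) + 1*(exp(-2*I*pi/7))*conj(exp(-6*I*pi/7)) + 1*(exp(4*I*pi/7))*conj(exp(-2*I*pi/7)) + 1*(exp(-4*I*pi/7))*conj(exp(2*I*pi/7)) + 1*(exp(2*I*pi/7))*conj(exp(6*I*pi/7)) + 1*(exp(-6*I*pi/7))*conj(exp(-4*I*pi/7))]
      = (1/7)[(1) + (exp(2*I*pi/7)) + (exp(4*I*pi/7)) + (exp(6*I*pi/7)) + (exp(-6*I*pi/7)) + (exp(-4*I*pi/7)) + (exp(-2*I*pi/7))] = 0/7 = 0
  <chi_3*chi_0, chi_3> = (1/7)[1*(1)*conj(1) + 1*(exp(6*I*pi/7))*conj(exp(6*I*pi/7)) + 1*(exp(-2*I*pi/7))*conj(exp(-2*I*pi/7)) + 1*(exp(4*I*pi/7))*conj(exp(4*I*pi/7)) + 1*(exp(-4*I*pi/7))*conj(exp(-4*I*pi/7)) + 1*(exp(2*I*pi/7))*conj(exp(2*I*pi/7)) + 1*(exp(-6*I*pi/7))*conj(exp(-6*I*pi/7))]
      = (1/7)[(1) + (1) + (1) + (1) + (1) + (1) + (1)] = 7/7 = 1
  <chi_3*chi_0, chi_4> = (1/7)[1*(1)*conj(1) + 1*(exp(6*I*pi/7))*conj(exp(-6*I*pi/7)) + 1*(exp(-2*I*pi/7))*conj(exp(2*I*pi/7)) + 1*(exp(4*I*pi/7))*conj(exp(-4*I*pi/7)) + 1*(exp(-4*I*pi/7))*conj(exp(4*I*pi/7)) + 1*(exp(2*I*pi/7))*conj(exp(-2*I*pi/7)) + 1*(exp(-6*I*pi/7))*conj(exp(6*I*pi/7))]
      = (1/7)[(1) + (exp(-2*I*pi/7)) + (exp(-4*I*pi/7)) + (exp(-6*I*pi/7)) + (exp(6*I*pi/7)) + (exp(4*I*pi/7)) + (exp(2*I*pi/7))] = 0/7 = 0
  <chi_3*chi_0, chi_5> = (1/7)[1*(1)*conj(1) + 1*(exp(6*I*pi/7))*conj(exp(-4*I*pi/7)) + 1*(exp(-2*I*pi/7))*conj(exp(6*I*pi/7)) + 1*(exp(4*I*pi/7))*conj(exp(2*I*pi/7)) + 1*(exp(-4*I*pi/7))*conj(exp(-2*I*pi/7)) + 1*(exp(2*I*pi/7))*conj(exp(-6*I*pi/7)) + 1*(exp(-6*I*pi/7))*conj(exp(4*I*pi/7))]
      = (1/7)[(1) + (exp(-4*I*pi/7)) + (exp(6*I*pi/7)) + (exp(2*I*pi/7)) + (exp(-2*I*pi/7)) + (exp(-6*I*pi/7)) + (exp(4*I*pi/7))] = 0/7 = 0
  <chi_3*chi_0, chi_6> = (1/7)[1*(1)*conj(1) + 1*(exp(6*I*pi/7))*conj(exp(-2*I*pi/7)) + 1*(exp(-2*I*pi/7))*conj(exp(-4*I*pi/7)) + 1*(exp(4*I*pi/7))*conj(exp(-6*I*pi/7)) + 1*(exp(-4*I*pi/7))*conj(exp(6*I*pi/7)) + 1*(exp(2*I*pi/7))*conj(exp(4*I*pi/7)) + 1*(exp(-6*I*pi/7))*conj(exp(2*I*pi/7))]
      = (1/7)[(1) + (exp(-6*I*pi/7)) + (exp(2*I*pi/7)) + (exp(-4*I*pi/7)) + (exp(4*I*pi/7)) + (exp(-2*I*pi/7)) + (exp(6*I*pi/7))] = 0/7 = 0
(Exp terms are combined using exp(i*s)*conj(exp(i*t)) = exp(i*(s-t)), and sums of them are collapsed using the identity that for every m > 1 the m distinct m-th roots of unity sum to 0, e.g. 1 + exp(2*I*pi/3) + exp(-2*I*pi/3) = 0.)
Hence the multiplicities are chi_3: 1. Dimension check: dim(chi_3)*dim(chi_0) = 1*1 = 1 and sum (mult * dim) = 1*1 = 1.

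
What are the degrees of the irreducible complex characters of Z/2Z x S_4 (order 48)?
Dimensions: 1, 1, 1, 1, 2, 2, 3, 3, 3, 3

Derivation: There are 10 irreducibles (= number of conjugacy classes). Their dimensions d_i satisfy sum d_i^2 = |G| = 48: 1 + 1 + 1 + 1 + 4 + 4 + 9 + 9 + 9 + 9 = 48. (For the product with Z/2Z: each of the 2 1-dim characters of Z/2Z tensors with each irrep of S_4, giving 2 copies of each S_4-dimension.)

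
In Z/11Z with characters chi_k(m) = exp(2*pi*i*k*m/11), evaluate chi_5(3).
chi_5(3) = zeta_11^15 = exp(8*I*pi/11)

Justification: chi_5(3) = zeta_11^(5*3) = zeta_11^15. Since zeta_11^11 = 1, this equals zeta_11^4 = exp(2*pi*i*4/11) = exp(8*I*pi/11).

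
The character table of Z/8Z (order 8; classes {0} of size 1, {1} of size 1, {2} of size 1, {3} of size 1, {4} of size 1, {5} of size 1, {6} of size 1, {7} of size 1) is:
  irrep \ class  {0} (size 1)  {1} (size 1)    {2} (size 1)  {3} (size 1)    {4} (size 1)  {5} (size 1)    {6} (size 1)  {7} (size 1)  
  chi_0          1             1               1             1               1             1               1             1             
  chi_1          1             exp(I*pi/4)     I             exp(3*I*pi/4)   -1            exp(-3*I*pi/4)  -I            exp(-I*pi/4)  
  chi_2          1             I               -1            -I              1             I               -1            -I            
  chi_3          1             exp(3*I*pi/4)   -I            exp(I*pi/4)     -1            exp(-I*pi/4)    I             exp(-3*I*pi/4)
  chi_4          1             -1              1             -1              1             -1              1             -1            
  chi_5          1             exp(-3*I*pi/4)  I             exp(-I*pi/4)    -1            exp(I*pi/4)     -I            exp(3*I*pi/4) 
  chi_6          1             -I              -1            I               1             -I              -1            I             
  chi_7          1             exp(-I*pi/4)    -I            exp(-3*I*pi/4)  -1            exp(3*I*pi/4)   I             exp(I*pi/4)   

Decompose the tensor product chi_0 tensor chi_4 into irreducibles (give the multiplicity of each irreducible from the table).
chi_0 tensor chi_4 = chi_4 (all other irreducibles have multiplicity 0).

Why: The character of a tensor product is the pointwise product (chi_0 * chi_4)(C) = chi_0(C) * chi_4(C):
  {0}: (1)*(1), {1}: (1)*(-1), {2}: (1)*(1), {3}: (1)*(-1), {4}: (1)*(1), {5}: (1)*(-1), {6}: (1)*(1), {7}: (1)*(-1)
so (chi_0 * chi_4) takes values
  {0} -> 1, {1} -> -1, {2} -> 1, {3} -> -1, {4} -> 1, {5} -> -1, {6} -> 1, {7} -> -1.
Now take the inner product of this character with each irreducible chi from the table, <chi_0*chi_4, chi> = (1/8) sum_C |C| (chi_0*chi_4)(C) conj(chi(C)):
  <chi_0*chi_4, chi_0> = (1/8)[1*(1)*conj(1) + 1*(-1)*conj(1) + 1*(1)*conj(1) + 1*(-1)*conj(1) + 1*(1)*conj(1) + 1*(-1)*conj(1) + 1*(1)*conj(1) + 1*(-1)*conj(1)]
      = (1/8)[(1) + (-1) + (1) + (-1) + (1) + (-1) + (1) + (-1)] = 0/8 = 0
  <chi_0*chi_4, chi_1> = (1/8)[1*(1)*conj(1) + 1*(-1)*conj(exp(I*pi/4)) + 1*(1)*conj(I) + 1*(-1)*conj(exp(3*I*pi/4)) + 1*(1)*conj(-1) + 1*(-1)*conj(exp(-3*I*pi/4)) + 1*(1)*conj(-I) + 1*(-1)*conj(exp(-I*pi/4))]
      = (1/8)[(1) + (-exp(-I*pi/4)) + (-I) + (-exp(-3*I*pi/4)) + (-1) + (-exp(3*I*pi/4)) + (I) + (-exp(I*pi/4))] = 0/8 = 0
  <chi_0*chi_4, chi_2> = (1/8)[1*(1)*conj(1) + 1*(-1)*conj(I) + 1*(1)*conj(-1) + 1*(-1)*conj(-I) + 1*(1)*conj(1) + 1*(-1)*conj(I) + 1*(1)*conj(-1) + 1*(-1)*conj(-I)]
      = (1/8)[(1) + (I) + (-1) + (-I) + (1) + (I) + (-1) + (-I)] = 0/8 = 0
  <chi_0*chi_4, chi_3> = (1/8)[1*(1)*conj(1) + 1*(-1)*conj(exp(3*I*pi/4)) + 1*(1)*conj(-I) + 1*(-1)*conj(exp(I*pi/4)) + 1*(1)*conj(-1) + 1*(-1)*conj(exp(-I*pi/4)) + 1*(1)*conj(I) + 1*(-1)*conj(exp(-3*I*pi/4))]
      = (1/8)[(1) + (-exp(-3*I*pi/4)) + (I) + (-exp(-I*pi/4)) + (-1) + (-exp(I*pi/4)) + (-I) + (-exp(3*I*pi/4))] = 0/8 = 0
  <chi_0*chi_4, chi_4> = (1/8)[1*(1)*conj(1) + 1*(-1)*conj(-1) + 1*(1)*conj(1) + 1*(-1)*conj(-1) + 1*(1)*conj(1) + 1*(-1)*conj(-1) + 1*(1)*conj(1) + 1*(-1)*conj(-1)]
      = (1/8)[(1) + (1) + (1) + (1) + (1) + (1) + (1) + (1)] = 8/8 = 1
  <chi_0*chi_4, chi_5> = (1/8)[1*(1)*conj(1) + 1*(-1)*conj(exp(-3*I*pi/4)) + 1*(1)*conj(I) + 1*(-1)*conj(exp(-I*pi/4)) + 1*(1)*conj(-1) + 1*(-1)*conj(exp(I*pi/4)) + 1*(1)*conj(-I) + 1*(-1)*conj(exp(3*I*pi/4))]
      = (1/8)[(1) + (-exp(3*I*pi/4)) + (-I) + (-exp(I*pi/4)) + (-1) + (-exp(-I*pi/4)) + (I) + (-exp(-3*I*pi/4))] = 0/8 = 0
  <chi_0*chi_4, chi_6> = (1/8)[1*(1)*conj(1) + 1*(-1)*conj(-I) + 1*(1)*conj(-1) + 1*(-1)*conj(I) + 1*(1)*conj(1) + 1*(-1)*conj(-I) + 1*(1)*conj(-1) + 1*(-1)*conj(I)]
      = (1/8)[(1) + (-I) + (-1) + (I) + (1) + (-I) + (-1) + (I)] = 0/8 = 0
  <chi_0*chi_4, chi_7> = (1/8)[1*(1)*conj(1) + 1*(-1)*conj(exp(-I*pi/4)) + 1*(1)*conj(-I) + 1*(-1)*conj(exp(-3*I*pi/4)) + 1*(1)*conj(-1) + 1*(-1)*conj(exp(3*I*pi/4)) + 1*(1)*conj(I) + 1*(-1)*conj(exp(I*pi/4))]
      = (1/8)[(1) + (-exp(I*pi/4)) + (I) + (-exp(3*I*pi/4)) + (-1) + (-exp(-3*I*pi/4)) + (-I) + (-exp(-I*pi/4))] = 0/8 = 0
(Exp terms are combined using exp(i*s)*conj(exp(i*t)) = exp(i*(s-t)), and sums of them are collapsed using the identity that for every m > 1 the m distinct m-th roots of unity sum to 0, e.g. 1 + exp(2*I*pi/3) + exp(-2*I*pi/3) = 0.)
Hence the multiplicities are chi_4: 1. Dimension check: dim(chi_0)*dim(chi_4) = 1*1 = 1 and sum (mult * dim) = 1*1 = 1.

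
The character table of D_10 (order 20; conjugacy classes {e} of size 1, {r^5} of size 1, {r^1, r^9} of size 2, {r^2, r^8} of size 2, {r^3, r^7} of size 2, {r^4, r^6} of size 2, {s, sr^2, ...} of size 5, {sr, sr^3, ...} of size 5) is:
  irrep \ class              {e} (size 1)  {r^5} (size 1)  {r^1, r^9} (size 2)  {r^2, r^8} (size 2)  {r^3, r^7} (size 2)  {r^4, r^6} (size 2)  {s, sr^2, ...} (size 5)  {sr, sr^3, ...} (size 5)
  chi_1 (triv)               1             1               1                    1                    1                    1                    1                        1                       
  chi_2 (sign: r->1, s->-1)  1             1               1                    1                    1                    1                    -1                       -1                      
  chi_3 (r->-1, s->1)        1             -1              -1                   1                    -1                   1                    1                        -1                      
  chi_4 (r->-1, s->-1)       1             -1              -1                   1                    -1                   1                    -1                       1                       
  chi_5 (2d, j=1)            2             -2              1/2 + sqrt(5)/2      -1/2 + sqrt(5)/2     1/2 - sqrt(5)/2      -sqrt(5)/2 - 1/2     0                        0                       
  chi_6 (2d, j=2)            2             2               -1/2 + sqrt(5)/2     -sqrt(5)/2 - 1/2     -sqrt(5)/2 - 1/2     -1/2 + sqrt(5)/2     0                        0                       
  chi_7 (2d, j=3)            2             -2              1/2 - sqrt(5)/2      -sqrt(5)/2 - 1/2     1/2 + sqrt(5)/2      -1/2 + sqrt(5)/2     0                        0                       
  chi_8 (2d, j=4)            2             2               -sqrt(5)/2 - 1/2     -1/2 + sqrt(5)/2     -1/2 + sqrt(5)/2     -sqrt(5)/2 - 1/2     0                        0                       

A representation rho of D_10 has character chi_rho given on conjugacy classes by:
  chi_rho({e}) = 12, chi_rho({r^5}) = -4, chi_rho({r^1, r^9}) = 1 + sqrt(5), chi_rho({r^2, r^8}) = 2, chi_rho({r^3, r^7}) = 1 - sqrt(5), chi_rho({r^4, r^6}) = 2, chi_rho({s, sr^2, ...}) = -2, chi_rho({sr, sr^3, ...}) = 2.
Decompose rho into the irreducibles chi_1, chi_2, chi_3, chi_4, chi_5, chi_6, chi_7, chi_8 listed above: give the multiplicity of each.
Multiplicities: chi_1: 1, chi_2: 1, chi_3: 0, chi_4: 2, chi_5: 2, chi_6: 1, chi_7: 1, chi_8: 0.

Derivation: Use <chi_rho, chi> = (1/|G|) sum_C |C| * chi_rho(C) * conj(chi(C)) with |G| = 20 for each irreducible chi in the table:
  <chi_rho, chi_1> = (1/20)[1*(12)*conj(1) + 1*(-4)*conj(1) + 2*(1 + sqrt(5))*conj(1) + 2*(2)*conj(1) + 2*(1 - sqrt(5))*conj(1) + 2*(2)*conj(1) + 5*(-2)*conj(1) + 5*(2)*conj(1)]
      = (1/20)[(12) + (-4) + (2 + 2*sqrt(5)) + (4) + (2 - 2*sqrt(5)) + (4) + (-10) + (10)] = 20/20 = 1
  <chi_rho, chi_2> = (1/20)[1*(12)*conj(1) + 1*(-4)*conj(1) + 2*(1 + sqrt(5))*conj(1) + 2*(2)*conj(1) + 2*(1 - sqrt(5))*conj(1) + 2*(2)*conj(1) + 5*(-2)*conj(-1) + 5*(2)*conj(-1)]
      = (1/20)[(12) + (-4) + (2 + 2*sqrt(5)) + (4) + (2 - 2*sqrt(5)) + (4) + (10) + (-10)] = 20/20 = 1
  <chi_rho, chi_3> = (1/20)[1*(12)*conj(1) + 1*(-4)*conj(-1) + 2*(1 + sqrt(5))*conj(-1) + 2*(2)*conj(1) + 2*(1 - sqrt(5))*conj(-1) + 2*(2)*conj(1) + 5*(-2)*conj(1) + 5*(2)*conj(-1)]
      = (1/20)[(12) + (4) + (-2*sqrt(5) - 2) + (4) + (-2 + 2*sqrt(5)) + (4) + (-10) + (-10)] = 0/20 = 0
  <chi_rho, chi_4> = (1/20)[1*(12)*conj(1) + 1*(-4)*conj(-1) + 2*(1 + sqrt(5))*conj(-1) + 2*(2)*conj(1) + 2*(1 - sqrt(5))*conj(-1) + 2*(2)*conj(1) + 5*(-2)*conj(-1) + 5*(2)*conj(1)]
      = (1/20)[(12) + (4) + (-2*sqrt(5) - 2) + (4) + (-2 + 2*sqrt(5)) + (4) + (10) + (10)] = 40/20 = 2
  <chi_rho, chi_5> = (1/20)[1*(12)*conj(2) + 1*(-4)*conj(-2) + 2*(1 + sqrt(5))*conj(1/2 + sqrt(5)/2) + 2*(2)*conj(-1/2 + sqrt(5)/2) + 2*(1 - sqrt(5))*conj(1/2 - sqrt(5)/2) + 2*(2)*conj(-sqrt(5)/2 - 1/2) + 5*(-2)*conj(0) + 5*(2)*conj(0)]
      = (1/20)[(24) + (8) + (2*sqrt(5) + 6) + (-2 + 2*sqrt(5)) + (6 - 2*sqrt(5)) + (-2*sqrt(5) - 2) + (0) + (0)] = 40/20 = 2
  <chi_rho, chi_6> = (1/20)[1*(12)*conj(2) + 1*(-4)*conj(2) + 2*(1 + sqrt(5))*conj(-1/2 + sqrt(5)/2) + 2*(2)*conj(-sqrt(5)/2 - 1/2) + 2*(1 - sqrt(5))*conj(-sqrt(5)/2 - 1/2) + 2*(2)*conj(-1/2 + sqrt(5)/2) + 5*(-2)*conj(0) + 5*(2)*conj(0)]
      = (1/20)[(24) + (-8) + (4) + (-2*sqrt(5) - 2) + (4) + (-2 + 2*sqrt(5)) + (0) + (0)] = 20/20 = 1
  <chi_rho, chi_7> = (1/20)[1*(12)*conj(2) + 1*(-4)*conj(-2) + 2*(1 + sqrt(5))*conj(1/2 - sqrt(5)/2) + 2*(2)*conj(-sqrt(5)/2 - 1/2) + 2*(1 - sqrt(5))*conj(1/2 + sqrt(5)/2) + 2*(2)*conj(-1/2 + sqrt(5)/2) + 5*(-2)*conj(0) + 5*(2)*conj(0)]
      = (1/20)[(24) + (8) + (-4) + (-2*sqrt(5) - 2) + (-4) + (-2 + 2*sqrt(5)) + (0) + (0)] = 20/20 = 1
  <chi_rho, chi_8> = (1/20)[1*(12)*conj(2) + 1*(-4)*conj(2) + 2*(1 + sqrt(5))*conj(-sqrt(5)/2 - 1/2) + 2*(2)*conj(-1/2 + sqrt(5)/2) + 2*(1 - sqrt(5))*conj(-1/2 + sqrt(5)/2) + 2*(2)*conj(-sqrt(5)/2 - 1/2) + 5*(-2)*conj(0) + 5*(2)*conj(0)]
      = (1/20)[(24) + (-8) + (-6 - 2*sqrt(5)) + (-2 + 2*sqrt(5)) + (-6 + 2*sqrt(5)) + (-2*sqrt(5) - 2) + (0) + (0)] = 0/20 = 0
Dimension check: dim(rho) = sum (mult * dim) = 1*1 + 1*1 + 0*1 + 2*1 + 2*2 + 1*2 + 1*2 + 0*2 = 12 = chi_rho(e) = 12.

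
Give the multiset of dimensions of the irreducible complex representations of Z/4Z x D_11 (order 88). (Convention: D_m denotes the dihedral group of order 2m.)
Dimensions: 1, 1, 1, 1, 1, 1, 1, 1, 2, 2, 2, 2, 2, 2, 2, 2, 2, 2, 2, 2, 2, 2, 2, 2, 2, 2, 2, 2

Details: There are 28 irreducibles (= number of conjugacy classes). Their dimensions d_i satisfy sum d_i^2 = |G| = 88: 1 + 1 + 1 + 1 + 1 + 1 + 1 + 1 + 4 + 4 + 4 + 4 + 4 + 4 + 4 + 4 + 4 + 4 + 4 + 4 + 4 + 4 + 4 + 4 + 4 + 4 + 4 + 4 = 88. (For the product with Z/4Z: each of the 4 1-dim characters of Z/4Z tensors with each irrep of D_11, giving 4 copies of each D_11-dimension.)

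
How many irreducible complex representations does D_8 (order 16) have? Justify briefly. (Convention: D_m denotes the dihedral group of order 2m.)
7

Proof sketch: The number of irreducible complex representations of a finite group equals its number of conjugacy classes. D_8 has 7 conjugacy classes (n/2 + 3 for n even), so D_8 (order 16) has exactly 7 irreducible complex representations.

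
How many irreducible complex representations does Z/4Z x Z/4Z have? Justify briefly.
16

Explanation: The number of irreducible complex representations of a finite group equals its number of conjugacy classes. Z/4Z x Z/4Z is abelian of order 16, so every element is its own conjugacy class: 16 classes, so Z/4Z x Z/4Z (order 16) has exactly 16 irreducible complex representations.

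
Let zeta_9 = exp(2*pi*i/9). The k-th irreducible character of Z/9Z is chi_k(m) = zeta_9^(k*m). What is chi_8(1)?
chi_8(1) = zeta_9^8 = exp(-2*I*pi/9)

Derivation: chi_8(1) = zeta_9^(8*1) = zeta_9^8. Since zeta_9^9 = 1, this equals zeta_9^8 = exp(2*pi*i*8/9) = exp(-2*I*pi/9).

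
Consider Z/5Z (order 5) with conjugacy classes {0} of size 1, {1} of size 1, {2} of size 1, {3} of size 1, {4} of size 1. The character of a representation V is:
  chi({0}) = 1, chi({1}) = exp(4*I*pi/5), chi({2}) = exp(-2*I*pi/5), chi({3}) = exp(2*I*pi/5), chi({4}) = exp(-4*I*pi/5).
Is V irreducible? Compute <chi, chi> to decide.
Irreducible: <chi, chi> = 1.

Explanation: <chi, chi> = (1/|G|) sum_C |C| * |chi(C)|^2 = (1/5)[1*|1|^2 + 1*|exp(4*I*pi/5)|^2 + 1*|exp(-2*I*pi/5)|^2 + 1*|exp(2*I*pi/5)|^2 + 1*|exp(-4*I*pi/5)|^2]
  = (1/5)[(1) + (1) + (1) + (1) + (1)] = 5/5 = 1.
(Exp terms are combined using exp(i*s)*conj(exp(i*t)) = exp(i*(s-t)), and sums of them are collapsed using the identity that for every m > 1 the m distinct m-th roots of unity sum to 0, e.g. 1 + exp(2*I*pi/3) + exp(-2*I*pi/3) = 0.)
A character is irreducible iff <chi, chi> = 1, so this representation is irreducible.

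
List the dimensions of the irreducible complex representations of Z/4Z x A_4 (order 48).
Dimensions: 1, 1, 1, 1, 1, 1, 1, 1, 1, 1, 1, 1, 3, 3, 3, 3

There are 16 irreducibles (= number of conjugacy classes). Their dimensions d_i satisfy sum d_i^2 = |G| = 48: 1 + 1 + 1 + 1 + 1 + 1 + 1 + 1 + 1 + 1 + 1 + 1 + 9 + 9 + 9 + 9 = 48. (For the product with Z/4Z: each of the 4 1-dim characters of Z/4Z tensors with each irrep of A_4, giving 4 copies of each A_4-dimension.)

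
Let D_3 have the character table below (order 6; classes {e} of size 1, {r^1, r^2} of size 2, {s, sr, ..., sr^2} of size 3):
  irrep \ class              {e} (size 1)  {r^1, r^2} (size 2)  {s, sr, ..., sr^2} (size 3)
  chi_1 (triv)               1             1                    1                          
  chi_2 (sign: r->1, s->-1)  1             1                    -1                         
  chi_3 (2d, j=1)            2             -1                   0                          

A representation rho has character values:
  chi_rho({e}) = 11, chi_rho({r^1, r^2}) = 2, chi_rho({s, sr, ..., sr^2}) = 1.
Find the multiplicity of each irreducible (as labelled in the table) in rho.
Multiplicities: chi_1: 3, chi_2: 2, chi_3: 3.

Explanation: Use <chi_rho, chi> = (1/|G|) sum_C |C| * chi_rho(C) * conj(chi(C)) with |G| = 6 for each irreducible chi in the table:
  <chi_rho, chi_1> = (1/6)[1*(11)*conj(1) + 2*(2)*conj(1) + 3*(1)*conj(1)]
      = (1/6)[(11) + (4) + (3)] = 18/6 = 3
  <chi_rho, chi_2> = (1/6)[1*(11)*conj(1) + 2*(2)*conj(1) + 3*(1)*conj(-1)]
      = (1/6)[(11) + (4) + (-3)] = 12/6 = 2
  <chi_rho, chi_3> = (1/6)[1*(11)*conj(2) + 2*(2)*conj(-1) + 3*(1)*conj(0)]
      = (1/6)[(22) + (-4) + (0)] = 18/6 = 3
Dimension check: dim(rho) = sum (mult * dim) = 3*1 + 2*1 + 3*2 = 11 = chi_rho(e) = 11.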